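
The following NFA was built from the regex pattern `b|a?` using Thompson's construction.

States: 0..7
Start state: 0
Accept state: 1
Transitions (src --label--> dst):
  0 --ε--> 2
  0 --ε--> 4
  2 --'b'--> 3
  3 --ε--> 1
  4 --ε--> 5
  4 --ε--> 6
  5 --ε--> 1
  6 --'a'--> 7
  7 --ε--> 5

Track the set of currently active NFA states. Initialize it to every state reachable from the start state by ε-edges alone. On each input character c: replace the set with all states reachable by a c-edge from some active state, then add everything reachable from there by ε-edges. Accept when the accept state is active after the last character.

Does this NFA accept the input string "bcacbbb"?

S₀ = ε-closure({0}) = {0,1,2,4,5,6}
'b' @ 1: {1,3}  [accepting]
'c' @ 2: {}  — dead — no transitions
rest 'acbbb' ignored (set empty)
final: {}; accept 1 not in set

Answer: REJECT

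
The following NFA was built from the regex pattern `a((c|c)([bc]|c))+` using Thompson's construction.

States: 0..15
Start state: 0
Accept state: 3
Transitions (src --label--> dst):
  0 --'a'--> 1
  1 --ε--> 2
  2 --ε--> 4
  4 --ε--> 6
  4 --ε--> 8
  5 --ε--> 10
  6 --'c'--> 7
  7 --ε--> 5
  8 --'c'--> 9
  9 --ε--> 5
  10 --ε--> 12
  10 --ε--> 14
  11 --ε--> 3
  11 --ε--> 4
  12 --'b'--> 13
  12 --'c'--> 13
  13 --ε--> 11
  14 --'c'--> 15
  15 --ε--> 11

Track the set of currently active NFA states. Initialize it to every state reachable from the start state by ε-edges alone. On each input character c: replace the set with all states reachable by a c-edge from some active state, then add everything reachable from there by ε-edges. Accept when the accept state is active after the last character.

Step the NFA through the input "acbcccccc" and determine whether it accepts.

Answer: ACCEPT

Derivation:
S₀ = ε-closure({0}) = {0}
'a' @ 1: {1,2,4,6,8}
'c' @ 2: {5,7,9,10,12,14}
'b' @ 3: {3,4,6,8,11,13}  ✓accept
'c' @ 4: {5,7,9,10,12,14}
'c' @ 5: {3,4,6,8,11,13,15}  ✓accept
'c' @ 6: {5,7,9,10,12,14}
'c' @ 7: {3,4,6,8,11,13,15}  ✓accept
'c' @ 8: {5,7,9,10,12,14}
'c' @ 9: {3,4,6,8,11,13,15}  ✓accept
final: {3,4,6,8,11,13,15}; accept 3 in set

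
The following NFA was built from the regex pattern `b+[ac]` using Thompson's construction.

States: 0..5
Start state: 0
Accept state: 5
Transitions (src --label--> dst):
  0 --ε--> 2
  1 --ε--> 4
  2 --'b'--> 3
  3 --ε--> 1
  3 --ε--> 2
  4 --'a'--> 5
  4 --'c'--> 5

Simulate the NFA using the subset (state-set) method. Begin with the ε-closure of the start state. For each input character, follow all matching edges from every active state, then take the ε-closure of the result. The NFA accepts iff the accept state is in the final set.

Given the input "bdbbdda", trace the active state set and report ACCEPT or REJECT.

initial (ε-close {0}): {0,2}
'b' @ 1: {1,2,3,4}
'd' @ 2: {}  — no active states
rest 'bbdda' ignored (set empty)
final: {}; accept 5 not in set

Answer: REJECT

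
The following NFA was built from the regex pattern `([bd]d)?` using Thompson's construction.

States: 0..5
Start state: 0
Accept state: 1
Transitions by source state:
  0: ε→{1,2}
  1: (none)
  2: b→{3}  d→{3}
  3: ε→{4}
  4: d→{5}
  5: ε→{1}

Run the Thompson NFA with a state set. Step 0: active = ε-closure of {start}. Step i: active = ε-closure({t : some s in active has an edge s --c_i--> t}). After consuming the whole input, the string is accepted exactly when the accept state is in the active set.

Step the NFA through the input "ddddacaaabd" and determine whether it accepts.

Answer: REJECT

Trace:
S₀ = ε-closure({0}) = {0,1,2}
'd' @ 1: {3,4}
'd' @ 2: {1,5}  ✓accept
'd' @ 3: {}  — no active states
rest 'dacaaabd' ignored (set empty)
end set {} — state 1 not in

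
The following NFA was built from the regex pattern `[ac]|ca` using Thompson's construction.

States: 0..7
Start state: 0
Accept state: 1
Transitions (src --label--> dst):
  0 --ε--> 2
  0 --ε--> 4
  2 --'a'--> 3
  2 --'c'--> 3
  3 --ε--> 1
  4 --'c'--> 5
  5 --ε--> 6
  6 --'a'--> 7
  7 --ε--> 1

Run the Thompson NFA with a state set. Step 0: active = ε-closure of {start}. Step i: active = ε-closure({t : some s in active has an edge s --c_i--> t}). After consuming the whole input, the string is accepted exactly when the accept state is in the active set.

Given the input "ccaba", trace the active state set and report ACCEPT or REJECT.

Answer: REJECT

Derivation:
S₀ = ε-closure({0}) = {0,2,4}
'c' @ 1: {1,3,5,6}  ✓accept
'c' @ 2: {}  — no active states
rest 'aba' ignored (set empty)
after full input: {}  (accept=1 not in)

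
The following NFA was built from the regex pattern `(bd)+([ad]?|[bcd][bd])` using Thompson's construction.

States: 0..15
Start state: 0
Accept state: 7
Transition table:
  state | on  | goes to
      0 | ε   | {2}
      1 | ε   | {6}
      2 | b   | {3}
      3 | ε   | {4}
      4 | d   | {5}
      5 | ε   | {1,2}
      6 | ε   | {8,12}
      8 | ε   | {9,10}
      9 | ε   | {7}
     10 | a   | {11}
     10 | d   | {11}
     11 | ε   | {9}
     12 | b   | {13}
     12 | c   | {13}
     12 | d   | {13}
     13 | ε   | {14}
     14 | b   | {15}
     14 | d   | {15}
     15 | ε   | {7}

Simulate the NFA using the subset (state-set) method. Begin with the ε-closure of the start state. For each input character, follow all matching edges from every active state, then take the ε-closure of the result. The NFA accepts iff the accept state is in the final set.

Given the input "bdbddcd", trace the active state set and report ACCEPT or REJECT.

initial (ε-close {0}): {0,2}
'b' @ 1: {3,4}
'd' @ 2: {1,2,5,6,7,8,9,10,12}  (accept∈set)
'b' @ 3: {3,4,13,14}
'd' @ 4: {1,2,5,6,7,8,9,10,12,15}  (accept∈set)
'd' @ 5: {7,9,11,13,14}  (accept∈set)
'c' @ 6: {}  — state set empty
rest 'd' ignored (set empty)
after full input: {}  (accept=7 not in)

Answer: REJECT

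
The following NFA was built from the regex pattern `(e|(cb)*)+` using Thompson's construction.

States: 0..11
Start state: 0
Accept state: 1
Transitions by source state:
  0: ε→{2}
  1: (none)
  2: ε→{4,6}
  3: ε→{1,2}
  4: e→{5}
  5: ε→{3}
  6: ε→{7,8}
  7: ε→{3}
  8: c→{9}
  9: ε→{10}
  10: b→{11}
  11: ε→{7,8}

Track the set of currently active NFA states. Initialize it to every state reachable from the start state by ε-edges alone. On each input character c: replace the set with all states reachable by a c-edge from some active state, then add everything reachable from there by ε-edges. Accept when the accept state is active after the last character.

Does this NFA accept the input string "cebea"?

Answer: REJECT

Derivation:
initial (ε-close {0}): {0,1,2,3,4,6,7,8}
'c' @ 1: {9,10}
'e' @ 2: {}  — no active states
rest 'bea' ignored (set empty)
final: {}; accept 1 not in set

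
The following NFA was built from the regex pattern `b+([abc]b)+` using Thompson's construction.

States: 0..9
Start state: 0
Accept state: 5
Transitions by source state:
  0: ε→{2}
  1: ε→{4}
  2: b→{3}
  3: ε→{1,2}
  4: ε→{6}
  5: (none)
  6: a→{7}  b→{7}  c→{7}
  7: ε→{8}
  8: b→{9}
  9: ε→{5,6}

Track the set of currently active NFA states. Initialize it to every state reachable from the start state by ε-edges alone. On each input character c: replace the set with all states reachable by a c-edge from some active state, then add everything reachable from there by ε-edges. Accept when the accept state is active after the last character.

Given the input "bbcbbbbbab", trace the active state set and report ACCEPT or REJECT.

initial (ε-close {0}): {0,2}
'b' @ 1: {1,2,3,4,6}
'b' @ 2: {1,2,3,4,6,7,8}
'c' @ 3: {7,8}
'b' @ 4: {5,6,9}  ✓accept
'b' @ 5: {7,8}
'b' @ 6: {5,6,9}  ✓accept
'b' @ 7: {7,8}
'b' @ 8: {5,6,9}  ✓accept
'a' @ 9: {7,8}
'b' @ 10: {5,6,9}  ✓accept
after full input: {5,6,9}  (accept=5 in)

Answer: ACCEPT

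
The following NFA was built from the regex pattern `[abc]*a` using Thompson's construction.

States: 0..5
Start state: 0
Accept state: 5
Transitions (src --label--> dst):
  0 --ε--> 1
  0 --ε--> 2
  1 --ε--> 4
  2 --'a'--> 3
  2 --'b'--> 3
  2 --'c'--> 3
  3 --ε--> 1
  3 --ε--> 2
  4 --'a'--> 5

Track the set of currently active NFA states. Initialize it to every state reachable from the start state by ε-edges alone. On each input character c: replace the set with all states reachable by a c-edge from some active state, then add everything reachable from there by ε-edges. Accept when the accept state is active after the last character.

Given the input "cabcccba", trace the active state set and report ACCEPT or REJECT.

start: ε-closure({0}) = {0,1,2,4}
'c' @ 1: {1,2,3,4}
'a' @ 2: {1,2,3,4,5}  ✓accept
'b' @ 3: {1,2,3,4}
'c' @ 4: {1,2,3,4}
'c' @ 5: {1,2,3,4}
'c' @ 6: {1,2,3,4}
'b' @ 7: {1,2,3,4}
'a' @ 8: {1,2,3,4,5}  ✓accept
end set {1,2,3,4,5} — state 5 in

Answer: ACCEPT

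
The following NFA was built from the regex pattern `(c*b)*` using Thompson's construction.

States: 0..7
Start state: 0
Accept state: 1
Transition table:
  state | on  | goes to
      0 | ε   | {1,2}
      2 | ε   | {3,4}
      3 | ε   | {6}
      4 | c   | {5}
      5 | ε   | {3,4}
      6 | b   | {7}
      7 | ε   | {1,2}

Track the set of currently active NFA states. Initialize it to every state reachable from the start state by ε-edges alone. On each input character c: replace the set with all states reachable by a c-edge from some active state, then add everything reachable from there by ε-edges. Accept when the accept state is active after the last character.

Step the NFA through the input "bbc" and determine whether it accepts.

Answer: REJECT

Derivation:
S₀ = ε-closure({0}) = {0,1,2,3,4,6}
'b' @ 1: {1,2,3,4,6,7}  (accept∈set)
'b' @ 2: {1,2,3,4,6,7}  (accept∈set)
'c' @ 3: {3,4,5,6}
final: {3,4,5,6}; accept 1 not in set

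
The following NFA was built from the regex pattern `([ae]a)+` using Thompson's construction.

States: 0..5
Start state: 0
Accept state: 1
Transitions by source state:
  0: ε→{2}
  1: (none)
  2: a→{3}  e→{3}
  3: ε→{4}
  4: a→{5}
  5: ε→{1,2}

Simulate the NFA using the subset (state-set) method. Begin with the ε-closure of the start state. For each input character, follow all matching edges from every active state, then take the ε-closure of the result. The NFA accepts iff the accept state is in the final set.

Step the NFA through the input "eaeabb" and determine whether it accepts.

Answer: REJECT

Derivation:
start: ε-closure({0}) = {0,2}
'e' @ 1: {3,4}
'a' @ 2: {1,2,5}  (accept∈set)
'e' @ 3: {3,4}
'a' @ 4: {1,2,5}  (accept∈set)
'b' @ 5: {}  — no active states
rest 'b' ignored (set empty)
after full input: {}  (accept=1 not in)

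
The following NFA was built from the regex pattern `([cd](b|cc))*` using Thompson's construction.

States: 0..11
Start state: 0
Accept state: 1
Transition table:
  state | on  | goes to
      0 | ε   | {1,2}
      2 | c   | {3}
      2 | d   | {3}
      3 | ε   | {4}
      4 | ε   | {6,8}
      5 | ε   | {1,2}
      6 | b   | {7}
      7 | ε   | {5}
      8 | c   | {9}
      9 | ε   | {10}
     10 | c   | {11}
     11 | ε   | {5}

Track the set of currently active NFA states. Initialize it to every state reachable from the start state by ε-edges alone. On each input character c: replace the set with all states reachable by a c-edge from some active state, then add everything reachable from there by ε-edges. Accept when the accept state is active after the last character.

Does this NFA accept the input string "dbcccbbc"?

Answer: REJECT

Derivation:
initial (ε-close {0}): {0,1,2}
'd' @ 1: {3,4,6,8}
'b' @ 2: {1,2,5,7}  ✓accept
'c' @ 3: {3,4,6,8}
'c' @ 4: {9,10}
'c' @ 5: {1,2,5,11}  ✓accept
'b' @ 6: {}  — state set empty
rest 'bc' ignored (set empty)
end set {} — state 1 not in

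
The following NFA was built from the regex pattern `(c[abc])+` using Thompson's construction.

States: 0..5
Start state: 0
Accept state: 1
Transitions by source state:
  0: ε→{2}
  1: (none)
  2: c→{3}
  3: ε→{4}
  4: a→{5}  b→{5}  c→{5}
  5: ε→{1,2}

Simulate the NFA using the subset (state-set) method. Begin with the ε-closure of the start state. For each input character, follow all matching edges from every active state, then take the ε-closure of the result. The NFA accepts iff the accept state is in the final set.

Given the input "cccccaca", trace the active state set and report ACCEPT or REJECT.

start: ε-closure({0}) = {0,2}
'c' @ 1: {3,4}
'c' @ 2: {1,2,5}  [accepting]
'c' @ 3: {3,4}
'c' @ 4: {1,2,5}  [accepting]
'c' @ 5: {3,4}
'a' @ 6: {1,2,5}  [accepting]
'c' @ 7: {3,4}
'a' @ 8: {1,2,5}  [accepting]
end set {1,2,5} — state 1 in

Answer: ACCEPT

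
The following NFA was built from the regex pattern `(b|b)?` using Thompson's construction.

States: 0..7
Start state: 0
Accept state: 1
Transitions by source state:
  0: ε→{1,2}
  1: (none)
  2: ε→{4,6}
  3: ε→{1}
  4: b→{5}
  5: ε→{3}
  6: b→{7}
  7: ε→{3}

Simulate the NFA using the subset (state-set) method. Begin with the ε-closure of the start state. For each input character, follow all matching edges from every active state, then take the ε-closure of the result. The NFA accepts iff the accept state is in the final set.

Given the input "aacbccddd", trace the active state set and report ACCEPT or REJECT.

Answer: REJECT

Derivation:
initial (ε-close {0}): {0,1,2,4,6}
'a' @ 1: {}  — no active states
rest 'acbccddd' ignored (set empty)
after full input: {}  (accept=1 not in)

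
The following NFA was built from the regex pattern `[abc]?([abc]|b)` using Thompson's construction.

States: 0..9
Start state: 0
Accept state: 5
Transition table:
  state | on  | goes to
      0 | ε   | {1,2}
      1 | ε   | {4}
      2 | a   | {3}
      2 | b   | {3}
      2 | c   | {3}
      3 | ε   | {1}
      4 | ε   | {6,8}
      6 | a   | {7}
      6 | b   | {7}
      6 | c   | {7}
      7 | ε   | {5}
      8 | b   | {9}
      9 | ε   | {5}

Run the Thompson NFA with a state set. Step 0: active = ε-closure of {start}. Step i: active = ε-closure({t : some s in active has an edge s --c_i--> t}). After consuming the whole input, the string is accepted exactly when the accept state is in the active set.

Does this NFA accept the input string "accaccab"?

initial (ε-close {0}): {0,1,2,4,6,8}
'a' @ 1: {1,3,4,5,6,7,8}  (accept∈set)
'c' @ 2: {5,7}  (accept∈set)
'c' @ 3: {}  — state set empty
rest 'accab' ignored (set empty)
after full input: {}  (accept=5 not in)

Answer: REJECT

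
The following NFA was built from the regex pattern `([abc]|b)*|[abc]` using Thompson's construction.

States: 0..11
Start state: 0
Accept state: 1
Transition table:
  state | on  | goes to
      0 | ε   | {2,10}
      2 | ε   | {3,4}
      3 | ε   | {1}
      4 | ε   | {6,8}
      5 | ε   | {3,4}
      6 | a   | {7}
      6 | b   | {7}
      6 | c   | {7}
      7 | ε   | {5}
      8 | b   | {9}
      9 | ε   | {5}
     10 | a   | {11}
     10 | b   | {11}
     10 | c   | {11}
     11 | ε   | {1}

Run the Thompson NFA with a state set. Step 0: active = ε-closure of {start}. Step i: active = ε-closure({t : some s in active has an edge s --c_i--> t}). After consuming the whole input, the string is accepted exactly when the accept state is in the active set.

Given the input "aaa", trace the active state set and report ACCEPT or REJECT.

Answer: ACCEPT

Trace:
start: ε-closure({0}) = {0,1,2,3,4,6,8,10}
'a' @ 1: {1,3,4,5,6,7,8,11}  [accepting]
'a' @ 2: {1,3,4,5,6,7,8}  [accepting]
'a' @ 3: {1,3,4,5,6,7,8}  [accepting]
after full input: {1,3,4,5,6,7,8}  (accept=1 in)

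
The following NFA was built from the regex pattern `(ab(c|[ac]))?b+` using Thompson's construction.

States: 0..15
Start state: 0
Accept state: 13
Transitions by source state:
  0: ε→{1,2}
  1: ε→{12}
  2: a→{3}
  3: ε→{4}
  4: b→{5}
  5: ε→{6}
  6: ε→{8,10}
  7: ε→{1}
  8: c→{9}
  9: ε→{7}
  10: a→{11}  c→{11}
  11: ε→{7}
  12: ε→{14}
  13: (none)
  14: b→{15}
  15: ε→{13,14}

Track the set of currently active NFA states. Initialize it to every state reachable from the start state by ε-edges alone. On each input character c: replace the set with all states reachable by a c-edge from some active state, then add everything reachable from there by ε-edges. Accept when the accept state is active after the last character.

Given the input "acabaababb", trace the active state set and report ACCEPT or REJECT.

Answer: REJECT

Steps:
S₀ = ε-closure({0}) = {0,1,2,12,14}
'a' @ 1: {3,4}
'c' @ 2: {}  — no active states
rest 'abaababb' ignored (set empty)
end set {} — state 13 not in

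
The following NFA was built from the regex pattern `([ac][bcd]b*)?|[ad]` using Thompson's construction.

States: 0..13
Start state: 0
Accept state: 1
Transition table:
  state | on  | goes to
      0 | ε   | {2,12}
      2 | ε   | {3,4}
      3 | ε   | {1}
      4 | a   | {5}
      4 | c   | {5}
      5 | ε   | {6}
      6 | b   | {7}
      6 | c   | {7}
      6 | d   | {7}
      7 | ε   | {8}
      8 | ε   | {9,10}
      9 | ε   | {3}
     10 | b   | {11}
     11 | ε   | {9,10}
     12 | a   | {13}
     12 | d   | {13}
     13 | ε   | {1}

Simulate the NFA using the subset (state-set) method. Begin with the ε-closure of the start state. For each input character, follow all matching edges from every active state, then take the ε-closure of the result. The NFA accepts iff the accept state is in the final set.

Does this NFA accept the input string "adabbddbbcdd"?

Answer: REJECT

Trace:
initial (ε-close {0}): {0,1,2,3,4,12}
'a' @ 1: {1,5,6,13}  ✓accept
'd' @ 2: {1,3,7,8,9,10}  ✓accept
'a' @ 3: {}  — no active states
rest 'bbddbbcdd' ignored (set empty)
after full input: {}  (accept=1 not in)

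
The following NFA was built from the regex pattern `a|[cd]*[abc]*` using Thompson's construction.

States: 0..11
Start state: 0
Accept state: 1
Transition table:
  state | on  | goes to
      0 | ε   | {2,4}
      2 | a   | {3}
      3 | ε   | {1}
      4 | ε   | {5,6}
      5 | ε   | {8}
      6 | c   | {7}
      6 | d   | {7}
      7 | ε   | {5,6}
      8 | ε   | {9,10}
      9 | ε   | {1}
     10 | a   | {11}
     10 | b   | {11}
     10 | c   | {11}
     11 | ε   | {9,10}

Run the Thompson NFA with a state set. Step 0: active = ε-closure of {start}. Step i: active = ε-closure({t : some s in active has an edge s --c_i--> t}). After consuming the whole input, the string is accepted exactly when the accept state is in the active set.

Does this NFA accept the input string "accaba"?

Answer: ACCEPT

Steps:
start: ε-closure({0}) = {0,1,2,4,5,6,8,9,10}
'a' @ 1: {1,3,9,10,11}  ✓accept
'c' @ 2: {1,9,10,11}  ✓accept
'c' @ 3: {1,9,10,11}  ✓accept
'a' @ 4: {1,9,10,11}  ✓accept
'b' @ 5: {1,9,10,11}  ✓accept
'a' @ 6: {1,9,10,11}  ✓accept
after full input: {1,9,10,11}  (accept=1 in)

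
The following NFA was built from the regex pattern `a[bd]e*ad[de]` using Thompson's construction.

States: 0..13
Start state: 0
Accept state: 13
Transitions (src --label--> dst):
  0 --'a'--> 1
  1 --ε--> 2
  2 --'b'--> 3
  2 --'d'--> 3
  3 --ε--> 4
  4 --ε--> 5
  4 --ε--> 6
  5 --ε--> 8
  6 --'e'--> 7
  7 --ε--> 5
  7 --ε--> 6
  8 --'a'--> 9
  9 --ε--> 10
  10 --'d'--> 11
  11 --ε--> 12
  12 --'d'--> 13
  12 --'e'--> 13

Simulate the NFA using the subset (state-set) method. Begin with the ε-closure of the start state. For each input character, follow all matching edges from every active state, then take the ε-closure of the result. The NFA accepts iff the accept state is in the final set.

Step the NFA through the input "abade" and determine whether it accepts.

initial (ε-close {0}): {0}
'a' @ 1: {1,2}
'b' @ 2: {3,4,5,6,8}
'a' @ 3: {9,10}
'd' @ 4: {11,12}
'e' @ 5: {13}  [accepting]
final: {13}; accept 13 in set

Answer: ACCEPT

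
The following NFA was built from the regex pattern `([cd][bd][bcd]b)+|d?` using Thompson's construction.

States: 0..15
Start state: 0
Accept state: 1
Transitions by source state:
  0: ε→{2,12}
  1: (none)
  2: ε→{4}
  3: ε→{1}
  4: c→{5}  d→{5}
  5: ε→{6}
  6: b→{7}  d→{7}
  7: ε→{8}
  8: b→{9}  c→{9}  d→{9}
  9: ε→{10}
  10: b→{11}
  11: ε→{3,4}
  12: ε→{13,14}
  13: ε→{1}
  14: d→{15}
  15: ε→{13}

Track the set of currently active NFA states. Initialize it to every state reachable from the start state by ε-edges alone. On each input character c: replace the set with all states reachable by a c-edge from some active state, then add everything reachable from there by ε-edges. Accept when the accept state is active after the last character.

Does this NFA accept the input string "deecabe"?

S₀ = ε-closure({0}) = {0,1,2,4,12,13,14}
'd' @ 1: {1,5,6,13,15}  ✓accept
'e' @ 2: {}  — state set empty
rest 'ecabe' ignored (set empty)
after full input: {}  (accept=1 not in)

Answer: REJECT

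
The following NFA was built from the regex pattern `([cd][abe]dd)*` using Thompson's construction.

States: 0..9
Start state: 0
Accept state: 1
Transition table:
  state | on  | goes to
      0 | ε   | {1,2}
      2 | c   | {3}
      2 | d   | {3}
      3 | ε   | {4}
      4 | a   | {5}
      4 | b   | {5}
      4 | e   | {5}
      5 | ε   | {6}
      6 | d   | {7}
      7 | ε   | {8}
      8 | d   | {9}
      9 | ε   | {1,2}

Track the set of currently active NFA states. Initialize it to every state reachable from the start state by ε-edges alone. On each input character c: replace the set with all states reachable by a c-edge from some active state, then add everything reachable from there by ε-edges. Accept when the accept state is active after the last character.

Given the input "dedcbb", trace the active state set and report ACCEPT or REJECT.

initial (ε-close {0}): {0,1,2}
'd' @ 1: {3,4}
'e' @ 2: {5,6}
'd' @ 3: {7,8}
'c' @ 4: {}  — no active states
rest 'bb' ignored (set empty)
after full input: {}  (accept=1 not in)

Answer: REJECT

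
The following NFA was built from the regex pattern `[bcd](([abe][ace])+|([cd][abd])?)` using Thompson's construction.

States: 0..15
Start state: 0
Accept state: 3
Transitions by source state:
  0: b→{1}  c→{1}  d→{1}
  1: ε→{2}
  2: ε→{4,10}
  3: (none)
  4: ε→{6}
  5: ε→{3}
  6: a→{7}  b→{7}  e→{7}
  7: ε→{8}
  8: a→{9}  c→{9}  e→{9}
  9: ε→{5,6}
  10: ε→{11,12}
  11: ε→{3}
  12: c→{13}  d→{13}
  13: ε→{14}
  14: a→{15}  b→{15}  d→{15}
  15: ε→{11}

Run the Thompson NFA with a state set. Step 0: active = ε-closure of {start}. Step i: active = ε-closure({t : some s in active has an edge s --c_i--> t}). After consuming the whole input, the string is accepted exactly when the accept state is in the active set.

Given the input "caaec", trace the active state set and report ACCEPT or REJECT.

start: ε-closure({0}) = {0}
'c' @ 1: {1,2,3,4,6,10,11,12}  (accept∈set)
'a' @ 2: {7,8}
'a' @ 3: {3,5,6,9}  (accept∈set)
'e' @ 4: {7,8}
'c' @ 5: {3,5,6,9}  (accept∈set)
end set {3,5,6,9} — state 3 in

Answer: ACCEPT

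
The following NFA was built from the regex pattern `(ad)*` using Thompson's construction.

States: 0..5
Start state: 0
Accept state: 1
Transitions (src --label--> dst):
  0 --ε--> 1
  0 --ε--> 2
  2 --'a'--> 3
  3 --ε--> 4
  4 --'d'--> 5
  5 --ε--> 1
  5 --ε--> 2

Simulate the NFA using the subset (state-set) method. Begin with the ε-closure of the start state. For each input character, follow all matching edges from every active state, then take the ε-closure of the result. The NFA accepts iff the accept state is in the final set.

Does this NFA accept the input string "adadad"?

Answer: ACCEPT

Steps:
initial (ε-close {0}): {0,1,2}
'a' @ 1: {3,4}
'd' @ 2: {1,2,5}  ✓accept
'a' @ 3: {3,4}
'd' @ 4: {1,2,5}  ✓accept
'a' @ 5: {3,4}
'd' @ 6: {1,2,5}  ✓accept
after full input: {1,2,5}  (accept=1 in)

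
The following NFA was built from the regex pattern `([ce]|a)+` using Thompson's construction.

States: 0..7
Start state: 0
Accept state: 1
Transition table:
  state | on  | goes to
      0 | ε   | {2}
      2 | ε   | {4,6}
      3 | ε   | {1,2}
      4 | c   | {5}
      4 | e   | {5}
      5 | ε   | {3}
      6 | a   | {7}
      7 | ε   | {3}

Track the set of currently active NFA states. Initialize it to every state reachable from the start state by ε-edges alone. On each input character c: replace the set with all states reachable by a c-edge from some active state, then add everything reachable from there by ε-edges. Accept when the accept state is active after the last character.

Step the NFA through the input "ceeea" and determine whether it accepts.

S₀ = ε-closure({0}) = {0,2,4,6}
'c' @ 1: {1,2,3,4,5,6}  [accepting]
'e' @ 2: {1,2,3,4,5,6}  [accepting]
'e' @ 3: {1,2,3,4,5,6}  [accepting]
'e' @ 4: {1,2,3,4,5,6}  [accepting]
'a' @ 5: {1,2,3,4,6,7}  [accepting]
after full input: {1,2,3,4,6,7}  (accept=1 in)

Answer: ACCEPT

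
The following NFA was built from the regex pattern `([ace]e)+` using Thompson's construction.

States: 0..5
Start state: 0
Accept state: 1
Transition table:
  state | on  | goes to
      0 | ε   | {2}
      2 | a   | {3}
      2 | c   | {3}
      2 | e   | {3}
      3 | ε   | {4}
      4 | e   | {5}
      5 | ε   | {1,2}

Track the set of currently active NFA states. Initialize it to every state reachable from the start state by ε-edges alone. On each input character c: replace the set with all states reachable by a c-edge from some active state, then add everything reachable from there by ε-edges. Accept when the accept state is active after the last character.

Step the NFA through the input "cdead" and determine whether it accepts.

Answer: REJECT

Trace:
initial (ε-close {0}): {0,2}
'c' @ 1: {3,4}
'd' @ 2: {}  — no active states
rest 'ead' ignored (set empty)
final: {}; accept 1 not in set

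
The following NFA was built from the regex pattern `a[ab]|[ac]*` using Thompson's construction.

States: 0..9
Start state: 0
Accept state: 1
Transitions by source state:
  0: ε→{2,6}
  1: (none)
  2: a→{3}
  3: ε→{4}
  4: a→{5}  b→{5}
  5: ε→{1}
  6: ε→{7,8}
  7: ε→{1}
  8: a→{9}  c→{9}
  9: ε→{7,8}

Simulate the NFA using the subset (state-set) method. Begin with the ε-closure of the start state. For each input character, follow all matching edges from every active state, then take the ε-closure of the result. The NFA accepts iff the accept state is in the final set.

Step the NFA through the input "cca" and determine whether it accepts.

start: ε-closure({0}) = {0,1,2,6,7,8}
'c' @ 1: {1,7,8,9}  ✓accept
'c' @ 2: {1,7,8,9}  ✓accept
'a' @ 3: {1,7,8,9}  ✓accept
final: {1,7,8,9}; accept 1 in set

Answer: ACCEPT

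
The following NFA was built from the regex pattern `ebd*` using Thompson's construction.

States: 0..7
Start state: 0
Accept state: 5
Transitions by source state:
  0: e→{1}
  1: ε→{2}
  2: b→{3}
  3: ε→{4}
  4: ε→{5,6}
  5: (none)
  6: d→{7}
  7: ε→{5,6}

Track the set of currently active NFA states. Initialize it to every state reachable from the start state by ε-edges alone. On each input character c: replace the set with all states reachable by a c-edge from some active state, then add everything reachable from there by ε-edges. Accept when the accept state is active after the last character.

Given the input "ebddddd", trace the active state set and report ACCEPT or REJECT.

S₀ = ε-closure({0}) = {0}
'e' @ 1: {1,2}
'b' @ 2: {3,4,5,6}  [accepting]
'd' @ 3: {5,6,7}  [accepting]
'd' @ 4: {5,6,7}  [accepting]
'd' @ 5: {5,6,7}  [accepting]
'd' @ 6: {5,6,7}  [accepting]
'd' @ 7: {5,6,7}  [accepting]
end set {5,6,7} — state 5 in

Answer: ACCEPT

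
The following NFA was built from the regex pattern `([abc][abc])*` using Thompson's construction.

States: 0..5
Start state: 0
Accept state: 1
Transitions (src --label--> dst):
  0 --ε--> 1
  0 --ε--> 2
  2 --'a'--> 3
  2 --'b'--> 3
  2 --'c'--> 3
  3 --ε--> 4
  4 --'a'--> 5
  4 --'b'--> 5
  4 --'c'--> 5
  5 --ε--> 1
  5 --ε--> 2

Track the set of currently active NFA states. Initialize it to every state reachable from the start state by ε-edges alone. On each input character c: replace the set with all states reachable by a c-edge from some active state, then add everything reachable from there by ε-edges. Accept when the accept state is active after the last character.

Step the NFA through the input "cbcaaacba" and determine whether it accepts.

Answer: REJECT

Steps:
start: ε-closure({0}) = {0,1,2}
'c' @ 1: {3,4}
'b' @ 2: {1,2,5}  (accept∈set)
'c' @ 3: {3,4}
'a' @ 4: {1,2,5}  (accept∈set)
'a' @ 5: {3,4}
'a' @ 6: {1,2,5}  (accept∈set)
'c' @ 7: {3,4}
'b' @ 8: {1,2,5}  (accept∈set)
'a' @ 9: {3,4}
end set {3,4} — state 1 not in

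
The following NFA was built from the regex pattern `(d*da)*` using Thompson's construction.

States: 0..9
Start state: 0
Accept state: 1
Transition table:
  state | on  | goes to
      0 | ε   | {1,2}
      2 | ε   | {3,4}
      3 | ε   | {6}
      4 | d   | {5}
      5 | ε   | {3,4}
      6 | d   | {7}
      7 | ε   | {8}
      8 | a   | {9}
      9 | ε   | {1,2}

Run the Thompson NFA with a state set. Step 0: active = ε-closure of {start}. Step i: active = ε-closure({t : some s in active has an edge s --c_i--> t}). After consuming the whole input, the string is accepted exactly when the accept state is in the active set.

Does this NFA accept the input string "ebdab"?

start: ε-closure({0}) = {0,1,2,3,4,6}
'e' @ 1: {}  — dead — no transitions
rest 'bdab' ignored (set empty)
final: {}; accept 1 not in set

Answer: REJECT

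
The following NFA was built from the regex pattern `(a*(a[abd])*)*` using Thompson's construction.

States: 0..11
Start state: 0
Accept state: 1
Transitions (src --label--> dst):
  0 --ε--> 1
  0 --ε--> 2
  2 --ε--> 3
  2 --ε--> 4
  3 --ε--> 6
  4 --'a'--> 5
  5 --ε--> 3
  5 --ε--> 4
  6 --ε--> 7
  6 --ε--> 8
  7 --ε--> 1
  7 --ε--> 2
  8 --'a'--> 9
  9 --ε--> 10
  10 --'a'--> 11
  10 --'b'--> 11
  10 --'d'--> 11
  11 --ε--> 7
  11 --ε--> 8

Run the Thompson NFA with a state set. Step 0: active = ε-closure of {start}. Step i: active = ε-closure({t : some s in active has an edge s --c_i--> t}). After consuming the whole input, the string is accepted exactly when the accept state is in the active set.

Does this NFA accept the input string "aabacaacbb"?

start: ε-closure({0}) = {0,1,2,3,4,6,7,8}
'a' @ 1: {1,2,3,4,5,6,7,8,9,10}  [accepting]
'a' @ 2: {1,2,3,4,5,6,7,8,9,10,11}  [accepting]
'b' @ 3: {1,2,3,4,6,7,8,11}  [accepting]
'a' @ 4: {1,2,3,4,5,6,7,8,9,10}  [accepting]
'c' @ 5: {}  — no active states
rest 'aacbb' ignored (set empty)
final: {}; accept 1 not in set

Answer: REJECT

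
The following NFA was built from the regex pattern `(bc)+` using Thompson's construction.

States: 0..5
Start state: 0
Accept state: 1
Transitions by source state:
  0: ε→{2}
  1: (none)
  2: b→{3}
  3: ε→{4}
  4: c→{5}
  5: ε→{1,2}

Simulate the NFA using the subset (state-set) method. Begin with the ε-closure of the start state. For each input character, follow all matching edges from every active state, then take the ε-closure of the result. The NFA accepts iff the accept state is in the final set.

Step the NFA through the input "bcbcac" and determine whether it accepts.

S₀ = ε-closure({0}) = {0,2}
'b' @ 1: {3,4}
'c' @ 2: {1,2,5}  [accepting]
'b' @ 3: {3,4}
'c' @ 4: {1,2,5}  [accepting]
'a' @ 5: {}  — dead — no transitions
rest 'c' ignored (set empty)
end set {} — state 1 not in

Answer: REJECT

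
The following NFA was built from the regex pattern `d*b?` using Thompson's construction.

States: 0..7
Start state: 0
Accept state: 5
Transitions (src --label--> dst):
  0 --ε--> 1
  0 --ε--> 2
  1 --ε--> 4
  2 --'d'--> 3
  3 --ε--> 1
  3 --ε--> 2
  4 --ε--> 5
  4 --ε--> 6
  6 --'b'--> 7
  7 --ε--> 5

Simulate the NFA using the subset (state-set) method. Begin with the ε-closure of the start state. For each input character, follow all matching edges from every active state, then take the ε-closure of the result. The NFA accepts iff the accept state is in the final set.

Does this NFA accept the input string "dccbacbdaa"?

S₀ = ε-closure({0}) = {0,1,2,4,5,6}
'd' @ 1: {1,2,3,4,5,6}  ✓accept
'c' @ 2: {}  — dead — no transitions
rest 'cbacbdaa' ignored (set empty)
after full input: {}  (accept=5 not in)

Answer: REJECT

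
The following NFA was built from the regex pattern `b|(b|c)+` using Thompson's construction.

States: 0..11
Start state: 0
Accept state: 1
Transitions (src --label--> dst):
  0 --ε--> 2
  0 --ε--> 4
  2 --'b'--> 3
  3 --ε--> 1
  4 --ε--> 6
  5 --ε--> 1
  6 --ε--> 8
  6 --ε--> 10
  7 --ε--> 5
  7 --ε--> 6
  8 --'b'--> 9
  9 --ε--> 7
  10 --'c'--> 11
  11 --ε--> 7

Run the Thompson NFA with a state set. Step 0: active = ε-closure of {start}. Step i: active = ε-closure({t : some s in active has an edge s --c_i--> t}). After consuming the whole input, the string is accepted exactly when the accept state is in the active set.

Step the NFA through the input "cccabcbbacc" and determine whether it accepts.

S₀ = ε-closure({0}) = {0,2,4,6,8,10}
'c' @ 1: {1,5,6,7,8,10,11}  ✓accept
'c' @ 2: {1,5,6,7,8,10,11}  ✓accept
'c' @ 3: {1,5,6,7,8,10,11}  ✓accept
'a' @ 4: {}  — state set empty
rest 'bcbbacc' ignored (set empty)
final: {}; accept 1 not in set

Answer: REJECT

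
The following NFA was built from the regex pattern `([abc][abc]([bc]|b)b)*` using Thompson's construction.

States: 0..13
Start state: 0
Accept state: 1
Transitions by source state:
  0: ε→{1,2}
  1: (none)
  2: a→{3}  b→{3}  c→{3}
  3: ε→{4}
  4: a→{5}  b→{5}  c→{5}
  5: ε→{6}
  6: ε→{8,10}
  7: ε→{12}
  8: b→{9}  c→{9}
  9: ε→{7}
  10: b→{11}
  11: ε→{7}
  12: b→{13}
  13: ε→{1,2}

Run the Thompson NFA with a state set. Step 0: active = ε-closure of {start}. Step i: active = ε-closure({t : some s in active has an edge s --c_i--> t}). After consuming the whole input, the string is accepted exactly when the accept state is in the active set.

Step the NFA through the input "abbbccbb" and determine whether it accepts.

Answer: ACCEPT

Trace:
initial (ε-close {0}): {0,1,2}
'a' @ 1: {3,4}
'b' @ 2: {5,6,8,10}
'b' @ 3: {7,9,11,12}
'b' @ 4: {1,2,13}  (accept∈set)
'c' @ 5: {3,4}
'c' @ 6: {5,6,8,10}
'b' @ 7: {7,9,11,12}
'b' @ 8: {1,2,13}  (accept∈set)
final: {1,2,13}; accept 1 in set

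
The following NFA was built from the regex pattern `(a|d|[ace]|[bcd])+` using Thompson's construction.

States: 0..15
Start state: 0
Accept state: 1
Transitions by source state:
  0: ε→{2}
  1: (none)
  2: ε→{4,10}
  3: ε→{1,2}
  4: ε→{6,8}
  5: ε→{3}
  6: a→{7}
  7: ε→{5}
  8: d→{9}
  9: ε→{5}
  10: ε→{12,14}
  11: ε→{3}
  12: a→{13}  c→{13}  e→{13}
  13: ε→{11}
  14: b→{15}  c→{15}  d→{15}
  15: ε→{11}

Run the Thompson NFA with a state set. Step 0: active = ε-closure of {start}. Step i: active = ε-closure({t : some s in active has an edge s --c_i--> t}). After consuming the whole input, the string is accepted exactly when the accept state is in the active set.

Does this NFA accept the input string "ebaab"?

Answer: ACCEPT

Steps:
initial (ε-close {0}): {0,2,4,6,8,10,12,14}
'e' @ 1: {1,2,3,4,6,8,10,11,12,13,14}  (accept∈set)
'b' @ 2: {1,2,3,4,6,8,10,11,12,14,15}  (accept∈set)
'a' @ 3: {1,2,3,4,5,6,7,8,10,11,12,13,14}  (accept∈set)
'a' @ 4: {1,2,3,4,5,6,7,8,10,11,12,13,14}  (accept∈set)
'b' @ 5: {1,2,3,4,6,8,10,11,12,14,15}  (accept∈set)
after full input: {1,2,3,4,6,8,10,11,12,14,15}  (accept=1 in)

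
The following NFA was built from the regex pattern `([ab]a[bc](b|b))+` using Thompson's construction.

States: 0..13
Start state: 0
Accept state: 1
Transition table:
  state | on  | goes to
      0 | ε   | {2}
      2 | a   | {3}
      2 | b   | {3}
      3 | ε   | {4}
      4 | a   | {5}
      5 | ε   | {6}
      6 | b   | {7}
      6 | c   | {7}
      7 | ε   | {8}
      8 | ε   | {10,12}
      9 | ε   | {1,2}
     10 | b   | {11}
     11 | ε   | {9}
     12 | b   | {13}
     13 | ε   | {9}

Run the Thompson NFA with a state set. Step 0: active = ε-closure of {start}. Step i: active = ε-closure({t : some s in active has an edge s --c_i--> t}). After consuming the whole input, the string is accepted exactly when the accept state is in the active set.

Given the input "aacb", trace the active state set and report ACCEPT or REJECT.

S₀ = ε-closure({0}) = {0,2}
'a' @ 1: {3,4}
'a' @ 2: {5,6}
'c' @ 3: {7,8,10,12}
'b' @ 4: {1,2,9,11,13}  ✓accept
final: {1,2,9,11,13}; accept 1 in set

Answer: ACCEPT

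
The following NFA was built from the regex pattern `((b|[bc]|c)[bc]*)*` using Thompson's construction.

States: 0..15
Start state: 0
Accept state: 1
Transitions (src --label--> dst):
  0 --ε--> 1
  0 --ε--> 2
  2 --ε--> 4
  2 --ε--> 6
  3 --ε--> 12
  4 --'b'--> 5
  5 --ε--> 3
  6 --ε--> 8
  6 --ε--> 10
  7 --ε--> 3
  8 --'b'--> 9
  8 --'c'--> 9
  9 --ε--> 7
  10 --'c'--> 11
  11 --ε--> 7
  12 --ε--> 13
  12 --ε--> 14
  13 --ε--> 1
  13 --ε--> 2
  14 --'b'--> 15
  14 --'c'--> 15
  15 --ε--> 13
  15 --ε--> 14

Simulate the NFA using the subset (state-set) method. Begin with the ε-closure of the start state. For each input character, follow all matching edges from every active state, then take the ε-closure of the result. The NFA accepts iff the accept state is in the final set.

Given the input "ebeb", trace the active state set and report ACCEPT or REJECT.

S₀ = ε-closure({0}) = {0,1,2,4,6,8,10}
'e' @ 1: {}  — state set empty
rest 'beb' ignored (set empty)
end set {} — state 1 not in

Answer: REJECT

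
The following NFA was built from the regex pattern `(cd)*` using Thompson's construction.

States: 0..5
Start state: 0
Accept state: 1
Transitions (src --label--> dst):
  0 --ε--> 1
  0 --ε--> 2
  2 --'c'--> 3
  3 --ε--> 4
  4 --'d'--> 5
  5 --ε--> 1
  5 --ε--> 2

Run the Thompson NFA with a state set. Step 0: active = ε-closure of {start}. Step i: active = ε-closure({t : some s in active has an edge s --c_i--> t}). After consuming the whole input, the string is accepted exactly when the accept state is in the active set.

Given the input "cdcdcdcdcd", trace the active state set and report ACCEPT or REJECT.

initial (ε-close {0}): {0,1,2}
'c' @ 1: {3,4}
'd' @ 2: {1,2,5}  [accepting]
'c' @ 3: {3,4}
'd' @ 4: {1,2,5}  [accepting]
'c' @ 5: {3,4}
'd' @ 6: {1,2,5}  [accepting]
'c' @ 7: {3,4}
'd' @ 8: {1,2,5}  [accepting]
'c' @ 9: {3,4}
'd' @ 10: {1,2,5}  [accepting]
final: {1,2,5}; accept 1 in set

Answer: ACCEPT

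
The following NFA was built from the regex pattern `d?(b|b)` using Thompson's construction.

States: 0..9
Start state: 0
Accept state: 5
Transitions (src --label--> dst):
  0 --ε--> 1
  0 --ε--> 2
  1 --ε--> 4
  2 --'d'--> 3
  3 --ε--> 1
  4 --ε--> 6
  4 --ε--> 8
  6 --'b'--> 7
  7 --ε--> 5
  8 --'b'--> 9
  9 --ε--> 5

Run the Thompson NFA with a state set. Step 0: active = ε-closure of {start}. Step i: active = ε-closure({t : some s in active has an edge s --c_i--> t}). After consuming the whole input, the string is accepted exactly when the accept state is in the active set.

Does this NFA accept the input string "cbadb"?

S₀ = ε-closure({0}) = {0,1,2,4,6,8}
'c' @ 1: {}  — no active states
rest 'badb' ignored (set empty)
after full input: {}  (accept=5 not in)

Answer: REJECT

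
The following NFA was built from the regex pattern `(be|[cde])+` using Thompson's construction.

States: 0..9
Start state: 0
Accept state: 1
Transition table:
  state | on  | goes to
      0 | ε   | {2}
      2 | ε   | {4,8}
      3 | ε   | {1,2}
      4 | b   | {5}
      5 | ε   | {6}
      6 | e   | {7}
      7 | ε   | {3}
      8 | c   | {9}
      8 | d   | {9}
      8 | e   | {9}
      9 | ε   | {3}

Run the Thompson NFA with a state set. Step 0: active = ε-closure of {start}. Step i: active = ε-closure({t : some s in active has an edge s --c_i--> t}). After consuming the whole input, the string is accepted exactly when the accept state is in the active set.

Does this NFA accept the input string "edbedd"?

Answer: ACCEPT

Steps:
S₀ = ε-closure({0}) = {0,2,4,8}
'e' @ 1: {1,2,3,4,8,9}  ✓accept
'd' @ 2: {1,2,3,4,8,9}  ✓accept
'b' @ 3: {5,6}
'e' @ 4: {1,2,3,4,7,8}  ✓accept
'd' @ 5: {1,2,3,4,8,9}  ✓accept
'd' @ 6: {1,2,3,4,8,9}  ✓accept
end set {1,2,3,4,8,9} — state 1 in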